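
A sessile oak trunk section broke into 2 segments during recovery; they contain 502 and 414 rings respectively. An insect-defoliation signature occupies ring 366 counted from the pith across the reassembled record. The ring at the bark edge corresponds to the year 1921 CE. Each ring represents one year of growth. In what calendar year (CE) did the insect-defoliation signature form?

Total rings = 502 + 414 = 916.
916 − 366 = 550 rings lie beyond the insect-defoliation signature toward the bark edge.
Counting back 550 years from 1921 CE places the insect-defoliation signature in 1921 − 550 = 1371 CE.

1371 CE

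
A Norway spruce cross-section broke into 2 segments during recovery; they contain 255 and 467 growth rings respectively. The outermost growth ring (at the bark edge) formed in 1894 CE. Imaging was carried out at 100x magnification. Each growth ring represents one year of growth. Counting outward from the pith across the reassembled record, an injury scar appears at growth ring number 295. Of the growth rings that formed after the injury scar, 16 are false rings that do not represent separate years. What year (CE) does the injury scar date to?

1483 CE

Total growth rings = 255 + 467 = 722.
722 − 295 = 427 growth rings lie beyond the injury scar toward the bark edge.
Excluding 16 false growth rings: 427 − 16 = 411.
1894 − 411 = 1483 CE.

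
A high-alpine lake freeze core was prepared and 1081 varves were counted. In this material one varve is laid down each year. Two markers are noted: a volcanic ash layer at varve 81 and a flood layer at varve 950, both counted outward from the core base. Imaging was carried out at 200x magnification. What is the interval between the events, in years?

Separation: 950 − 81 = 869 varves.
One varve per year makes the interval 869 years.

869 years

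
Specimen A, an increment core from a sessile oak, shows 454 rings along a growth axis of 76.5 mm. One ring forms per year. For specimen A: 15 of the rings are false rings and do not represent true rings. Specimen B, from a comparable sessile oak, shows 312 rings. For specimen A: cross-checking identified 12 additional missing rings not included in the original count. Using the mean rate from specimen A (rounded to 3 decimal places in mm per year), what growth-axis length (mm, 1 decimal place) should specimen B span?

53.0 mm

Specimen A: true ring count = 454 − 15 + 12 = 451.
A: 76.5 mm over 451 years gives 76.5 / 451 ≈ 0.170 mm/year.
For B, 0.170 mm/year × 312 years = 53.0 mm.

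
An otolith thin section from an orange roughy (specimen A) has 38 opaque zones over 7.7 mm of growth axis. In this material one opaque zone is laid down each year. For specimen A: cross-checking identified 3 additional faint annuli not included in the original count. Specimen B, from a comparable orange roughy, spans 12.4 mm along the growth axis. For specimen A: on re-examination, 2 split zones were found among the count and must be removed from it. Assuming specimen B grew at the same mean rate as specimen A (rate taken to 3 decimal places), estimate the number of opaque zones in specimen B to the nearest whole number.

63 opaque zones

Specimen A: correcting the raw count gives 38 − 2 + 3 = 39 true opaque zones.
A: 7.7 mm over 39 years gives 7.7 / 39 ≈ 0.197 mm/year.
For B, 12.4 / 0.197 = 62.94 years ≈ 63 opaque zones.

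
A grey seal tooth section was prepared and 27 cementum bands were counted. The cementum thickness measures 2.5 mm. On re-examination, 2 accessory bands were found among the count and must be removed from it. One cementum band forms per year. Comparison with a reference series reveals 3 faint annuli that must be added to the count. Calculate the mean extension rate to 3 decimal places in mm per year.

True cementum band count = 27 − 2 + 3 = 28.
Extension rate ≈ 2.5 / 28 = 0.089 mm per year.

0.089 mm per year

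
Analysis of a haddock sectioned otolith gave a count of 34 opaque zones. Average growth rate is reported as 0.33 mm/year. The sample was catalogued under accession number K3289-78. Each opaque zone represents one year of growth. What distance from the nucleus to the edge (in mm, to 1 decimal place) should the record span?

11.2 mm

The record spans 34 years at 0.33 mm per year.
34 years at 0.33 mm/year gives 0.33 × 34 = 11.2 mm.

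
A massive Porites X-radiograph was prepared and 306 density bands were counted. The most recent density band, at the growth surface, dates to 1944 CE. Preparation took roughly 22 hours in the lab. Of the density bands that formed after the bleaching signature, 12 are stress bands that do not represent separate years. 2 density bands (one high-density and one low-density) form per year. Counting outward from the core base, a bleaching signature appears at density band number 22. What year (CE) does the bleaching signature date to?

Between density band 22 and the growth surface there are 306 − 22 = 284 density bands.
Excluding 12 false density bands: 284 − 12 = 272.
Dividing by 2 density bands per year: 272 / 2 = 136 years.
The density band at the growth surface is 1944 CE, so the bleaching signature dates to 1944 − 136 = 1808 CE.

1808 CE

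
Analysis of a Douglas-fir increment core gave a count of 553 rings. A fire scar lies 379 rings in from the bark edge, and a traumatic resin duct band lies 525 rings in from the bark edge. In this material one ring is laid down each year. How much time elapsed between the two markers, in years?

Separation: 525 − 379 = 146 rings.
That is 146 years at one ring per year.

146 years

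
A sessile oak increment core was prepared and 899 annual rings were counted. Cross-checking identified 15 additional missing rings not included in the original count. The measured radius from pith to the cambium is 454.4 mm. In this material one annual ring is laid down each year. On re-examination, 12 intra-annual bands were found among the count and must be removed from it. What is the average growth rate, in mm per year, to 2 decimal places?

Adjusted count: 899 − 12 + 15 = 902 annual rings.
454.4 mm over 902 years gives 454.4 / 902 ≈ 0.50 mm per year.

0.50 mm per year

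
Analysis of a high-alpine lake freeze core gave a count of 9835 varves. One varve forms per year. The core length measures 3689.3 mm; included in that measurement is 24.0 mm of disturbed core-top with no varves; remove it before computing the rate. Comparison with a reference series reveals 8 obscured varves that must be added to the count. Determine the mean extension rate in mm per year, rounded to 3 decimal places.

0.372 mm per year

True varve count = 9835 + 8 = 9843.
Net length = 3689.3 − 24.0 = 3665.3 mm.
Extension rate ≈ 3665.3 / 9843 = 0.372 mm per year.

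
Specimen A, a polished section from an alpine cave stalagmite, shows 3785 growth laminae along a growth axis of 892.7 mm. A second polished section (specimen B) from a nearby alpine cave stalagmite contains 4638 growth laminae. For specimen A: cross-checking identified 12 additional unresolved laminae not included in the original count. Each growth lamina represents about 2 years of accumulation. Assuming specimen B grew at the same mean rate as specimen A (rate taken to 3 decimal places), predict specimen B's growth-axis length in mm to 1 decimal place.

Specimen A: after corrections the count is 3785 + 12 = 3797 growth laminae.
Specimen A: 3797 growth laminae at 2 years each span 3797 × 2 = 7594 years.
A: Extension rate ≈ 892.7 / 7594 = 0.118 mm/year.
Specimen B: 4638 growth laminae at 2 years each span 4638 × 2 = 9276 years. Length of B = 0.118 × 9276 = 1094.6 mm.

1094.6 mm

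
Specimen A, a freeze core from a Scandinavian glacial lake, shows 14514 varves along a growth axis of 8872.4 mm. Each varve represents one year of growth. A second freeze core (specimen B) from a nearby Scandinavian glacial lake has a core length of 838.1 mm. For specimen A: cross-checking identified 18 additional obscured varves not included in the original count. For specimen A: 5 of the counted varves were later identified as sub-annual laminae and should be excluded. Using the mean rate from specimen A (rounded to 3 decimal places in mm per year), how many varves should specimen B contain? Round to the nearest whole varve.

1372 varves

Specimen A: after corrections the count is 14514 − 5 + 18 = 14527 varves.
A: Extension rate ≈ 8872.4 / 14527 = 0.611 mm per year.
For B, 838.1 / 0.611 = 1371.69 years ≈ 1372 varves.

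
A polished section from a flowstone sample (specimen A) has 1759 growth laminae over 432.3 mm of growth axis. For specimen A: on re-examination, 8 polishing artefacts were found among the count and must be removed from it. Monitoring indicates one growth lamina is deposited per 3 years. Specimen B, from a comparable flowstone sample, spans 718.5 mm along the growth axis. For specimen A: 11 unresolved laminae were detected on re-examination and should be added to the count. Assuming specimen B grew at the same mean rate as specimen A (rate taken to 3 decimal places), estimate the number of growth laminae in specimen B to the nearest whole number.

2921 growth laminae

Specimen A: after corrections the count is 1759 − 8 + 11 = 1762 growth laminae.
Specimen A: 1762 growth laminae at 3 years each span 1762 × 3 = 5286 years.
A: Extension rate ≈ 432.3 / 5286 = 0.082 mm/year.
For B, 718.5 / 0.082 = 8762.20 years; at 3 years per growth lamina that is 8762.20 / 3 ≈ 2921 growth laminae.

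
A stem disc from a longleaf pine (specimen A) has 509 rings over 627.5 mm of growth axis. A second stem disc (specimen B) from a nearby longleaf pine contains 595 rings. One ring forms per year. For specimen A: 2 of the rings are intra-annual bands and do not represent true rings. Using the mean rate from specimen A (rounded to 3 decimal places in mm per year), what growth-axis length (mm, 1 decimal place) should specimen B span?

736.6 mm

Specimen A: after corrections the count is 509 − 2 = 507 rings.
A: 627.5 mm over 507 years gives 627.5 / 507 ≈ 1.238 mm/yr.
For B, 1.238 mm/year × 595 years = 736.6 mm.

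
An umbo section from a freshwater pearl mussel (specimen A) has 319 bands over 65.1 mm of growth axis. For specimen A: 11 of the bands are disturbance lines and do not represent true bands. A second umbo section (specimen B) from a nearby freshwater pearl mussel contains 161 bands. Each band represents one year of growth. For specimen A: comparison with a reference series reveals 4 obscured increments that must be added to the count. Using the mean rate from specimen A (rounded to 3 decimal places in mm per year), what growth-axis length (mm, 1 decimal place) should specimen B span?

Specimen A: adjusted count: 319 − 11 + 4 = 312 bands.
A: 65.1 mm over 312 years gives 65.1 / 312 ≈ 0.209 mm/year.
Length of B = 0.209 × 161 = 33.6 mm.

33.6 mm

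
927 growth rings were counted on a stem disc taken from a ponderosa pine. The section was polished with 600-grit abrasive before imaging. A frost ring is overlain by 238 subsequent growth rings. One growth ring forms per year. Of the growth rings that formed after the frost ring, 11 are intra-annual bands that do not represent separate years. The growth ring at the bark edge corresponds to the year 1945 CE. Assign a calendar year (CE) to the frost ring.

There are 238 growth rings younger than the frost ring.
238 − 11 false = 227 true growth rings after the frost ring.
Counting back 227 years from 1945 CE places the frost ring in 1945 − 227 = 1718 CE.

1718 CE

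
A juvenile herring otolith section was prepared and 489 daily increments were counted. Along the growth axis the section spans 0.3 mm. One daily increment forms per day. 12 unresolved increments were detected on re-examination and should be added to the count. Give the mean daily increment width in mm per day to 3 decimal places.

0.001 mm per day

After corrections the count is 489 + 12 = 501 daily increments.
0.3 mm over 501 days gives 0.3 / 501 ≈ 0.001 mm per day.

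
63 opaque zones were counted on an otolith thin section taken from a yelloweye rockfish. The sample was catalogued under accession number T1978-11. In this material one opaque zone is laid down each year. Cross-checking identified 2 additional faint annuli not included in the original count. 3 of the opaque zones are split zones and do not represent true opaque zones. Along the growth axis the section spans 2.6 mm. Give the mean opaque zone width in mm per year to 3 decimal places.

0.042 mm per year

Correcting the raw count gives 63 − 3 + 2 = 62 true opaque zones.
Extension rate ≈ 2.6 / 62 = 0.042 mm per year.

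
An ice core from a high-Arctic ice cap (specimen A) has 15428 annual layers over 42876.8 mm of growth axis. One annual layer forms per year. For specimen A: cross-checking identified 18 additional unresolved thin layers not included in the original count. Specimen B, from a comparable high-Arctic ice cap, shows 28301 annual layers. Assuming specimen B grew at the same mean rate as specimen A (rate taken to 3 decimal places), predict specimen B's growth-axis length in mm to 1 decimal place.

78563.6 mm

Specimen A: true annual layer count = 15428 + 18 = 15446.
A: Extension rate ≈ 42876.8 / 15446 = 2.776 mm per year.
For B, 2.776 mm/year × 28301 years = 78563.6 mm.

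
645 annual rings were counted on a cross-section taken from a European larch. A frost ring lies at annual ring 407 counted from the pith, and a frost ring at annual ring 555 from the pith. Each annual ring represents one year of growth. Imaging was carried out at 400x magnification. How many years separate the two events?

Separation: 555 − 407 = 148 annual rings.
That is 148 years at one annual ring per year.

148 years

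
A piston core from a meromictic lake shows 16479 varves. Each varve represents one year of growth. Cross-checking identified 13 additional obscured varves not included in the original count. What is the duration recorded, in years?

16492 years

Correcting the raw count gives 16479 + 13 = 16492 true varves.
At one varve per year, that is 16492 years.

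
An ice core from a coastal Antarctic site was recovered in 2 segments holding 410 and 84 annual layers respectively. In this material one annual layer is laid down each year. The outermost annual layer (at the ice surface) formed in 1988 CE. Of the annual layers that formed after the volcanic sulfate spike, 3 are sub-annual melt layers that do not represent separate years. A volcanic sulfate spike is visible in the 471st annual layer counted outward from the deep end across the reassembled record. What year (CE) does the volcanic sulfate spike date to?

Total annual layers = 410 + 84 = 494.
Between annual layer 471 and the ice surface there are 494 − 471 = 23 annual layers.
Excluding 3 false annual layers: 23 − 3 = 20.
Counting back 20 years from 1988 CE places the volcanic sulfate spike in 1988 − 20 = 1968 CE.

1968 CE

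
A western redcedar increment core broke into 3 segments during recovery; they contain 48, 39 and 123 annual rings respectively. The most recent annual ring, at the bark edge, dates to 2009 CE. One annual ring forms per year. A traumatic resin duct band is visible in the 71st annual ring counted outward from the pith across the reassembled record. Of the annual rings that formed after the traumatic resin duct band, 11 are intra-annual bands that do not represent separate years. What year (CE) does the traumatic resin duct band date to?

Total annual rings = 48 + 39 + 123 = 210.
The traumatic resin duct band sits at annual ring 71 from the pith, so 210 − 71 = 139 annual rings formed after it.
Removing the 11 false annual rings leaves 139 − 11 = 128 true annual rings beyond the traumatic resin duct band.
The annual ring at the bark edge is 2009 CE, so the traumatic resin duct band dates to 2009 − 128 = 1881 CE.

1881 CE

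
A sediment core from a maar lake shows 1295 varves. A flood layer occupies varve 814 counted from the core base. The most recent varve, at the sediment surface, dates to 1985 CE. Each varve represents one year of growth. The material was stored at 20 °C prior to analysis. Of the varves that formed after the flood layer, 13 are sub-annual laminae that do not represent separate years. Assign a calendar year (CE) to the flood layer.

1517 CE

Between varve 814 and the sediment surface there are 1295 − 814 = 481 varves.
481 − 13 false = 468 true varves after the flood layer.
The varve at the sediment surface is 1985 CE, so the flood layer dates to 1985 − 468 = 1517 CE.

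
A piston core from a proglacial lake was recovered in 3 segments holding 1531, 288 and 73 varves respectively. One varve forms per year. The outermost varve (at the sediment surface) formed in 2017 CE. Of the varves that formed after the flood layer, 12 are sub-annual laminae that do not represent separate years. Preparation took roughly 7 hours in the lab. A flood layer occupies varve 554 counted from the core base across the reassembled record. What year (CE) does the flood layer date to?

691 CE

Total varves = 1531 + 288 + 73 = 1892.
Between varve 554 and the sediment surface there are 1892 − 554 = 1338 varves.
Removing the 12 false varves leaves 1338 − 12 = 1326 true varves beyond the flood layer.
Counting back 1326 years from 2017 CE places the flood layer in 2017 − 1326 = 691 CE.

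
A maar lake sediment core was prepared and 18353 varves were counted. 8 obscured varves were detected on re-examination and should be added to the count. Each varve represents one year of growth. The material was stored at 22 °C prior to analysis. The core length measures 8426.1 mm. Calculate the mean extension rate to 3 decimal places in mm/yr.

0.459 mm/yr

Correcting the raw count gives 18353 + 8 = 18361 true varves.
8426.1 mm over 18361 years gives 8426.1 / 18361 ≈ 0.459 mm/yr.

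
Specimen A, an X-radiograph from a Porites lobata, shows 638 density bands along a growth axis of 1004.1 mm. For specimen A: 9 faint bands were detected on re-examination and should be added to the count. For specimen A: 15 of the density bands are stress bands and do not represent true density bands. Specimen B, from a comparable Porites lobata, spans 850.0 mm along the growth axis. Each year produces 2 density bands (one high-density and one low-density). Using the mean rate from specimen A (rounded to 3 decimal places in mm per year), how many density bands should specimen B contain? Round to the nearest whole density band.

Specimen A: after corrections the count is 638 − 15 + 9 = 632 density bands.
Specimen A: 632 density bands at 2 per year is 632 / 2 = 316 years.
A: 1004.1 mm over 316 years gives 1004.1 / 316 ≈ 3.178 mm/yr.
For B, 850.0 / 3.178 = 267.46 years; at 2 density bands per year that is 267.46 × 2 ≈ 535 density bands.

535 density bands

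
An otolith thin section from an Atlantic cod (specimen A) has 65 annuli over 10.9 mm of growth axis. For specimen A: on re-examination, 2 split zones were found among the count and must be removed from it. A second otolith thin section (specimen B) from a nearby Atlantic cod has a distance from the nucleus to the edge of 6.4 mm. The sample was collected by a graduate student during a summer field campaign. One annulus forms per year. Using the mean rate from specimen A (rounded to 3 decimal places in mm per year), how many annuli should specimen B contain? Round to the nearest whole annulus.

37 annuli

Specimen A: after corrections the count is 65 − 2 = 63 annuli.
A: Mean rate = 10.9 mm / 63 years ≈ 0.173 mm per year.
Specimen B: 6.4 mm / 0.173 mm per year = 36.99 years ≈ 37 annuli.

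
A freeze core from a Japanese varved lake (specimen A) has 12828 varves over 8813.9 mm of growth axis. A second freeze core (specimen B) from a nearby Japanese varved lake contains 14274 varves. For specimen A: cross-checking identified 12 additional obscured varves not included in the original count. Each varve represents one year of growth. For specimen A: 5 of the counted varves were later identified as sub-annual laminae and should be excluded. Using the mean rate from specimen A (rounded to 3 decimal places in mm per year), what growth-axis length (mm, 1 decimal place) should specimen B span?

9806.2 mm

Specimen A: adjusted count: 12828 − 5 + 12 = 12835 varves.
A: Mean rate = 8813.9 mm / 12835 years ≈ 0.687 mm/year.
For B, 0.687 mm/year × 14274 years = 9806.2 mm.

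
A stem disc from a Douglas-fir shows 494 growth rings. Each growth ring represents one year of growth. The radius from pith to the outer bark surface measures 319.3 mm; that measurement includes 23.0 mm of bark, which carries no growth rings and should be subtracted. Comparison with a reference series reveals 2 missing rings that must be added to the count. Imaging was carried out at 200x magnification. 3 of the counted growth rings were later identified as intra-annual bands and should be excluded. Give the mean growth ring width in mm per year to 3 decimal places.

0.601 mm per year

True growth ring count = 494 − 3 + 2 = 493.
Net length = 319.3 − 23.0 = 296.3 mm.
Extension rate ≈ 296.3 / 493 = 0.601 mm per year.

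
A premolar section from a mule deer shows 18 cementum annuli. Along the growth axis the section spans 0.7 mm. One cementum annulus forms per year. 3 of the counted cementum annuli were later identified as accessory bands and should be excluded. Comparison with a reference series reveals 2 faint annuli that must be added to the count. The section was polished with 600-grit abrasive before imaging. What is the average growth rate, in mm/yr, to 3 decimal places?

0.041 mm/yr

Adjusted count: 18 − 3 + 2 = 17 cementum annuli.
Extension rate ≈ 0.7 / 17 = 0.041 mm/yr.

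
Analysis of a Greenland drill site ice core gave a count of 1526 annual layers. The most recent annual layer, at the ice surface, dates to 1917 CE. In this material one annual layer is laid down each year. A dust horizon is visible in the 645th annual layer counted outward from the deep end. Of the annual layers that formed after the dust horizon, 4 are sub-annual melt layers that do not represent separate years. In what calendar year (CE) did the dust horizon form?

The dust horizon sits at annual layer 645 from the deep end, so 1526 − 645 = 881 annual layers formed after it.
881 − 4 false = 877 true annual layers after the dust horizon.
Counting back 877 years from 1917 CE places the dust horizon in 1917 − 877 = 1040 CE.

1040 CE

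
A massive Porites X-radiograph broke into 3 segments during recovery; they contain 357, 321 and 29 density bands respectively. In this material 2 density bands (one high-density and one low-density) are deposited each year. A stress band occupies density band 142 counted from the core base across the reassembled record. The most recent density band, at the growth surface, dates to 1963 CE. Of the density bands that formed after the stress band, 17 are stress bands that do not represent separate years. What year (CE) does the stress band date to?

Total density bands = 357 + 321 + 29 = 707.
Between density band 142 and the growth surface there are 707 − 142 = 565 density bands.
Removing the 17 false density bands leaves 565 − 17 = 548 true density bands beyond the stress band.
548 density bands at 2 per year is 548 / 2 = 274 years.
1963 − 274 = 1689 CE.

1689 CE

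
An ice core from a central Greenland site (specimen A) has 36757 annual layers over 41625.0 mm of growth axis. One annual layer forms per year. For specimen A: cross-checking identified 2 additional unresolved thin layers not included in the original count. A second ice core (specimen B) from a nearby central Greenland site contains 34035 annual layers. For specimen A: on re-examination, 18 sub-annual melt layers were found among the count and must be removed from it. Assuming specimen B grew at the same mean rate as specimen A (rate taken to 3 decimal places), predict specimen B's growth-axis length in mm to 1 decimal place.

38561.7 mm

Specimen A: correcting the raw count gives 36757 − 18 + 2 = 36741 true annual layers.
A: Extension rate ≈ 41625.0 / 36741 = 1.133 mm per year.
B's length ≈ 1.133 × 34035 = 38561.7 mm.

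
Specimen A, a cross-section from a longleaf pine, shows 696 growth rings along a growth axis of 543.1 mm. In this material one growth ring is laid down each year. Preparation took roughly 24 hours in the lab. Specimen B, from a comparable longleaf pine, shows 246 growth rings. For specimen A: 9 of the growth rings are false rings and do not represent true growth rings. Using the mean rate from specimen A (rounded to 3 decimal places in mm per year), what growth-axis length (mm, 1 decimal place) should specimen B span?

Specimen A: after corrections the count is 696 − 9 = 687 growth rings.
A: Extension rate ≈ 543.1 / 687 = 0.791 mm/year.
For B, 0.791 mm/year × 246 years = 194.6 mm.

194.6 mm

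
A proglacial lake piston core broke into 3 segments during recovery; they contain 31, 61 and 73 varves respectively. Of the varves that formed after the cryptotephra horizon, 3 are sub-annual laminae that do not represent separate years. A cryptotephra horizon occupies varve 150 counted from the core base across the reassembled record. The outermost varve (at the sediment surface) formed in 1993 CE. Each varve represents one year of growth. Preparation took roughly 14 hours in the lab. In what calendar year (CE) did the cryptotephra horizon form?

1981 CE

Total varves = 31 + 61 + 73 = 165.
165 − 150 = 15 varves lie beyond the cryptotephra horizon toward the sediment surface.
Removing the 3 false varves leaves 15 − 3 = 12 true varves beyond the cryptotephra horizon.
The varve at the sediment surface is 1993 CE, so the cryptotephra horizon dates to 1993 − 12 = 1981 CE.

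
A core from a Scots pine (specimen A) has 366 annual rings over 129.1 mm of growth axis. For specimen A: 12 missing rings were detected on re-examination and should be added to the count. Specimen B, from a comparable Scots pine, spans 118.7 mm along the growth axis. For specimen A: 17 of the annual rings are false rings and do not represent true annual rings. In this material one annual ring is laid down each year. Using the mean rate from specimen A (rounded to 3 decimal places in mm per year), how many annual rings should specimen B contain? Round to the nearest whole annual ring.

332 annual rings

Specimen A: true annual ring count = 366 − 17 + 12 = 361.
A: 129.1 mm over 361 years gives 129.1 / 361 ≈ 0.358 mm per year.
Specimen B: 118.7 mm / 0.358 mm per year = 331.56 years ≈ 332 annual rings.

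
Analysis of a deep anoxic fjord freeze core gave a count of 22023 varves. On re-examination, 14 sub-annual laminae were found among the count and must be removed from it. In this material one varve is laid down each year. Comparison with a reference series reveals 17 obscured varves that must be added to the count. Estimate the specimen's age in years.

22026 yr

Adjusted count: 22023 − 14 + 17 = 22026 varves.
At one varve per year, that is 22026 years.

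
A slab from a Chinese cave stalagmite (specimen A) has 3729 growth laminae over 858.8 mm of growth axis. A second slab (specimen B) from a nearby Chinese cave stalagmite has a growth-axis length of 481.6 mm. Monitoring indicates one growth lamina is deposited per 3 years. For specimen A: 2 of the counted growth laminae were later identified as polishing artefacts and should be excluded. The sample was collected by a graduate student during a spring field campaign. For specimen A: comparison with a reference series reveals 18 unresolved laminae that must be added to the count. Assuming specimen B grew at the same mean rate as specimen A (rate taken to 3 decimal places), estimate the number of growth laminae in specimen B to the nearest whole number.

2112 growth laminae

Specimen A: adjusted count: 3729 − 2 + 18 = 3745 growth laminae.
Specimen A: at 3 years per growth lamina, 3745 × 3 = 11235 years.
A: Extension rate ≈ 858.8 / 11235 = 0.076 mm/year.
B spans 481.6 / 0.076 = 6336.84 years; at 3 years per growth lamina that is 6336.84 / 3 ≈ 2112 growth laminae.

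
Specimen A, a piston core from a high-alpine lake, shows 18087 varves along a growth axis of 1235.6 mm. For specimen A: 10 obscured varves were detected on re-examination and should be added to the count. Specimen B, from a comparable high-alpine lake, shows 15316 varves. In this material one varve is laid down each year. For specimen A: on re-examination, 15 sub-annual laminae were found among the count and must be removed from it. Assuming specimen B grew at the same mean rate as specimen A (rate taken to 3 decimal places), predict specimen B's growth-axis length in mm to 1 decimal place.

Specimen A: true varve count = 18087 − 15 + 10 = 18082.
A: 1235.6 mm over 18082 years gives 1235.6 / 18082 ≈ 0.068 mm per year.
For B, 0.068 mm/year × 15316 years = 1041.5 mm.

1041.5 mm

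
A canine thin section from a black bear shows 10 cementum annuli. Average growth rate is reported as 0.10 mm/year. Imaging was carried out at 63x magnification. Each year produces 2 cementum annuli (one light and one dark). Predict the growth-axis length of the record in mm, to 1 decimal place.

0.5 mm

Dividing by 2 cementum annuli per year: 10 / 2 = 5 years.
Predicted length = 0.10 mm/year × 5 years = 0.5 mm.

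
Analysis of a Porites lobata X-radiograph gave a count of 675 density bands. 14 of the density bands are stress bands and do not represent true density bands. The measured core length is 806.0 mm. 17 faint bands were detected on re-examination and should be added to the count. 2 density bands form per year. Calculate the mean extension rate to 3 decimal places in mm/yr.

Adjusted count: 675 − 14 + 17 = 678 density bands.
678 density bands at 2 per year is 678 / 2 = 339 years.
Extension rate ≈ 806.0 / 339 = 2.378 mm/yr.

2.378 mm/yr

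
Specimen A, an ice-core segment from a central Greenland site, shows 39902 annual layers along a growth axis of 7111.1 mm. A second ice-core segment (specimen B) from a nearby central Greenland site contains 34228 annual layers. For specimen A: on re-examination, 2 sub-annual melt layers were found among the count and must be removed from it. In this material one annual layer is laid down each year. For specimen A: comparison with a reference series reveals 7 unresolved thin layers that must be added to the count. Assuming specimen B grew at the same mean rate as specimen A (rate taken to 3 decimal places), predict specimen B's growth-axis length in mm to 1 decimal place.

6092.6 mm

Specimen A: after corrections the count is 39902 − 2 + 7 = 39907 annual layers.
A: Extension rate ≈ 7111.1 / 39907 = 0.178 mm/yr.
B's length ≈ 0.178 × 34228 = 6092.6 mm.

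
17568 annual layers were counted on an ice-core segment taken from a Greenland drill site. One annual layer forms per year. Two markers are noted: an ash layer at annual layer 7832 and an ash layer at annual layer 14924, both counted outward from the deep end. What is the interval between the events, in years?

Separation: 14924 − 7832 = 7092 annual layers.
At one annual layer per year, 7092 years elapsed between them.

7092 years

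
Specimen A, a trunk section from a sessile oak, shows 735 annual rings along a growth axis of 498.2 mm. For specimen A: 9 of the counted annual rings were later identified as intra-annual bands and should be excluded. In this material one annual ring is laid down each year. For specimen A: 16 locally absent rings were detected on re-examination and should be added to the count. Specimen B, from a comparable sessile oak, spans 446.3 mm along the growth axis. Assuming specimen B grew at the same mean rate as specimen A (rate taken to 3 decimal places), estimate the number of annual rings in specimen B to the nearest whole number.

665 annual rings

Specimen A: correcting the raw count gives 735 − 9 + 16 = 742 true annual rings.
A: 498.2 mm over 742 years gives 498.2 / 742 ≈ 0.671 mm per year.
Specimen B: 446.3 mm / 0.671 mm per year = 665.13 years ≈ 665 annual rings.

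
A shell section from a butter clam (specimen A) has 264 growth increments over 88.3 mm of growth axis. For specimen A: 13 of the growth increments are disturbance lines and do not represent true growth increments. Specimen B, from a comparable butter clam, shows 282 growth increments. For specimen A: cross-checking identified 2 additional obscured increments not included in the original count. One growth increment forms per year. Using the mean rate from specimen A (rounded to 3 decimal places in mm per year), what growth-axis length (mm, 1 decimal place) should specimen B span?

98.4 mm

Specimen A: after corrections the count is 264 − 13 + 2 = 253 growth increments.
A: Extension rate ≈ 88.3 / 253 = 0.349 mm per year.
B's length ≈ 0.349 × 282 = 98.4 mm.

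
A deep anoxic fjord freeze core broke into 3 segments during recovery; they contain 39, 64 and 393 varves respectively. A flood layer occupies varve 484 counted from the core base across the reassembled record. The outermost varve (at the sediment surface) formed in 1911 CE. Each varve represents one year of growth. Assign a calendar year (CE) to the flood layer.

1899 CE

Total varves = 39 + 64 + 393 = 496.
496 − 484 = 12 varves lie beyond the flood layer toward the sediment surface.
Counting back 12 years from 1911 CE places the flood layer in 1911 − 12 = 1899 CE.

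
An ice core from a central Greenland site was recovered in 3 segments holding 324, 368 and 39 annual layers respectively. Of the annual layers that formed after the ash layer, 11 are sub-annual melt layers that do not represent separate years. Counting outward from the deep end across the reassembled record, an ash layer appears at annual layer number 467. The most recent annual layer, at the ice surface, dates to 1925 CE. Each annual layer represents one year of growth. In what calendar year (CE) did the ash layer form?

1672 CE

Total annual layers = 324 + 368 + 39 = 731.
Between annual layer 467 and the ice surface there are 731 − 467 = 264 annual layers.
Removing the 11 false annual layers leaves 264 − 11 = 253 true annual layers beyond the ash layer.
The annual layer at the ice surface is 1925 CE, so the ash layer dates to 1925 − 253 = 1672 CE.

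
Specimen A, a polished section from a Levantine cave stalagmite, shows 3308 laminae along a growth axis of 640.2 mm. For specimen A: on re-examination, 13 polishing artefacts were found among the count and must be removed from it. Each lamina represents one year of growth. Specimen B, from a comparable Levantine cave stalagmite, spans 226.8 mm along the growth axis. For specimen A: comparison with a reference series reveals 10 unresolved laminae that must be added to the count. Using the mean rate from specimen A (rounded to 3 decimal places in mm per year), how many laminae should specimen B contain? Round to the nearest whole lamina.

Specimen A: correcting the raw count gives 3308 − 13 + 10 = 3305 true laminae.
A: Mean rate = 640.2 mm / 3305 years ≈ 0.194 mm/year.
Specimen B: 226.8 mm / 0.194 mm per year = 1169.07 years ≈ 1169 laminae.

1169 laminae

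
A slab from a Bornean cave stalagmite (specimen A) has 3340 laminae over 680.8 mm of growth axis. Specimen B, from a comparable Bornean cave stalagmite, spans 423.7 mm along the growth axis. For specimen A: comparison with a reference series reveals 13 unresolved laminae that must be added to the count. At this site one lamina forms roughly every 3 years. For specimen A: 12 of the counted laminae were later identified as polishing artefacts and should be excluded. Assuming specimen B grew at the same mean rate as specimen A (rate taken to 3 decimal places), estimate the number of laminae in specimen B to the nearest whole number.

Specimen A: after corrections the count is 3340 − 12 + 13 = 3341 laminae.
Specimen A: 3341 laminae at 3 years each span 3341 × 3 = 10023 years.
A: 680.8 mm over 10023 years gives 680.8 / 10023 ≈ 0.068 mm/year.
For B, 423.7 / 0.068 = 6230.88 years; at 3 years per lamina that is 6230.88 / 3 ≈ 2077 laminae.

2077 laminae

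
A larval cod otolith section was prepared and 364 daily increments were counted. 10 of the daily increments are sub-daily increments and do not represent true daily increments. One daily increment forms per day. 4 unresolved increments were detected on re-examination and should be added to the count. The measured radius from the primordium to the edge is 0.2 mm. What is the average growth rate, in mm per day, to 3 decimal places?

0.001 mm per day

Adjusted count: 364 − 10 + 4 = 358 daily increments.
0.2 mm over 358 days gives 0.2 / 358 ≈ 0.001 mm per day.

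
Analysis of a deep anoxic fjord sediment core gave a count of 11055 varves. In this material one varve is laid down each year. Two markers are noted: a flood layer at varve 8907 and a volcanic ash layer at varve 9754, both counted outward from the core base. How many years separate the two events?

847 yr

9754 − 8907 = 847 varves lie between the two events.
That is 847 years at one varve per year.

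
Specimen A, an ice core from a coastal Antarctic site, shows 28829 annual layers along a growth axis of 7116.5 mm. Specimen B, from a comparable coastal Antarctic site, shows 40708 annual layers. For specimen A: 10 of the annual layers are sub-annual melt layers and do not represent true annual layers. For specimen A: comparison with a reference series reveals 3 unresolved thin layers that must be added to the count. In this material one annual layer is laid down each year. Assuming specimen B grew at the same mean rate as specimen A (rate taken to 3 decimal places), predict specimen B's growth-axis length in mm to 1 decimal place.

Specimen A: after corrections the count is 28829 − 10 + 3 = 28822 annual layers.
A: 7116.5 mm over 28822 years gives 7116.5 / 28822 ≈ 0.247 mm/yr.
For B, 0.247 mm/year × 40708 years = 10054.9 mm.

10054.9 mm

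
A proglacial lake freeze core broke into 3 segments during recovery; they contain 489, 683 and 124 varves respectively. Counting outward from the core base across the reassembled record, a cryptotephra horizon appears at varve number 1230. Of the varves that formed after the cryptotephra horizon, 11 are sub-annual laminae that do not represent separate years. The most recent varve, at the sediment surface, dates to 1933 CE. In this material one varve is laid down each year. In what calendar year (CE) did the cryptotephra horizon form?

Total varves = 489 + 683 + 124 = 1296.
The cryptotephra horizon sits at varve 1230 from the core base, so 1296 − 1230 = 66 varves formed after it.
66 − 11 false = 55 true varves after the cryptotephra horizon.
The varve at the sediment surface is 1933 CE, so the cryptotephra horizon dates to 1933 − 55 = 1878 CE.

1878 CE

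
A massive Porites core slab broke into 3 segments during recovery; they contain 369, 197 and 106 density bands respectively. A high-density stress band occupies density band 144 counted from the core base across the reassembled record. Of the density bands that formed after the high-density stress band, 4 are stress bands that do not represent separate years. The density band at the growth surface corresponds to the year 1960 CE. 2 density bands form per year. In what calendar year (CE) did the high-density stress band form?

Total density bands = 369 + 197 + 106 = 672.
The high-density stress band sits at density band 144 from the core base, so 672 − 144 = 528 density bands formed after it.
Removing the 4 false density bands leaves 528 − 4 = 524 true density bands beyond the high-density stress band.
Dividing by 2 density bands per year: 524 / 2 = 262 years.
The density band at the growth surface is 1960 CE, so the high-density stress band dates to 1960 − 262 = 1698 CE.

1698 CE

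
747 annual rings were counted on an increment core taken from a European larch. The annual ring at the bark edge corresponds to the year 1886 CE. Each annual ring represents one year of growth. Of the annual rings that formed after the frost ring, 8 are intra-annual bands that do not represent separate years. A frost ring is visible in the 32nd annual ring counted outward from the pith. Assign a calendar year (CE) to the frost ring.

1179 CE

The frost ring sits at annual ring 32 from the pith, so 747 − 32 = 715 annual rings formed after it.
Excluding 8 false annual rings: 715 − 8 = 707.
1886 − 707 = 1179 CE.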